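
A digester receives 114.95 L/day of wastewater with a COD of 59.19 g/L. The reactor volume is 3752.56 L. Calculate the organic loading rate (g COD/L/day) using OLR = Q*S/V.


OLR = Q * S / V
= 114.95 * 59.19 / 3752.56
= 1.8131 g/L/day

1.8131 g/L/day


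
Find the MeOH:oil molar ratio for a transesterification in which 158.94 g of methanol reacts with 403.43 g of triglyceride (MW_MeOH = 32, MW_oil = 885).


Molar ratio = n_MeOH / n_oil = (MeOH/32) / (oil/885) = (MeOH * 885) / (32 * oil)
= (158.94 * 885) / (32 * 403.43)
= 10.8958

10.8958


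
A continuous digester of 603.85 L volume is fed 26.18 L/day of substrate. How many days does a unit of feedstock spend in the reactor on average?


HRT = V / Q
= 603.85 / 26.18
= 23.0653 days

23.0653 days


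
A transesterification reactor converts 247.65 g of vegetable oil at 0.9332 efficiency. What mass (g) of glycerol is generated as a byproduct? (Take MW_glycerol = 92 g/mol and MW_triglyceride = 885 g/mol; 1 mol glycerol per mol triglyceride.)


glycerol = oil * conv * (92/885)
= 247.65 * 0.9332 * 92 / 885
= 24.0247 g

24.0247 g


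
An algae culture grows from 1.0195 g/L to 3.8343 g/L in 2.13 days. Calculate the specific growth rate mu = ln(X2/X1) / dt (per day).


mu = ln(X2/X1) / dt
= ln(3.8343/1.0195) / 2.13
= 0.6219 per day

0.6219 per day


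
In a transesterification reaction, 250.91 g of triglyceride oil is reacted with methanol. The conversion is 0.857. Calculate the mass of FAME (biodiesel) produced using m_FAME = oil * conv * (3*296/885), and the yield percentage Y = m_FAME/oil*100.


m_FAME = oil * conv * (3 * 296 / 885) = oil * conv * (888/885)
= 250.91 * 0.857 * 888 / 885
= 215.7588 g
Y = m_FAME / oil * 100 = conv * (888/885) * 100
= 0.857 * 888 / 885 * 100
= 85.99%

215.7588 g FAME; Y = 85.99%


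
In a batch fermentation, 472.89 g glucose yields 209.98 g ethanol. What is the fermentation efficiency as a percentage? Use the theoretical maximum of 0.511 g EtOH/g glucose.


Fermentation efficiency = (actual / (0.511 * glucose)) * 100
= (209.98 / (0.511 * 472.89)) * 100
= 86.8954%

86.8954%


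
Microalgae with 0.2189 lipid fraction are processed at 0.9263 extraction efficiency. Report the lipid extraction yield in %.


Y = lipid_content * extraction_eff * 100
= 0.2189 * 0.9263 * 100
= 20.2767%

20.2767%


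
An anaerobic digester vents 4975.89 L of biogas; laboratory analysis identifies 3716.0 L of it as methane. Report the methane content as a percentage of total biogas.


CH4% = V_CH4 / V_total * 100
= 3716.0 / 4975.89 * 100
= 74.6801%

74.6801%


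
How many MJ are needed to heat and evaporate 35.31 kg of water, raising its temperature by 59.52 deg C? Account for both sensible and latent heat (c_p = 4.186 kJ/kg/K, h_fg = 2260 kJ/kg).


E = m_water * (4.186 * dT + 2260) / 1000
= 35.31 * (4.186 * 59.52 + 2260) / 1000
= 88.5981 MJ

88.5981 MJ


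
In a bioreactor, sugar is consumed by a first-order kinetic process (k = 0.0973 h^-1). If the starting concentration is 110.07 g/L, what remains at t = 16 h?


S = S0 * exp(-k * t)
S = 110.07 * exp(-0.0973 * 16)
S = 23.2038 g/L

23.2038 g/L


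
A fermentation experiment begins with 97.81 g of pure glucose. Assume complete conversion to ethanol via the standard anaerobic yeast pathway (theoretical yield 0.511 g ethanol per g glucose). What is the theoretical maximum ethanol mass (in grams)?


Theoretical ethanol yield: m_EtOH = 0.511 * m_glucose
m_EtOH = 0.511 * 97.81 = 49.9809 g

49.9809 g


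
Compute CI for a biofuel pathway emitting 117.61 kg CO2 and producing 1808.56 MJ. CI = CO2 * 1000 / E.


CI = CO2 * 1000 / E
= 117.61 * 1000 / 1808.56
= 65.0296 g CO2/MJ

65.0296 g CO2/MJ


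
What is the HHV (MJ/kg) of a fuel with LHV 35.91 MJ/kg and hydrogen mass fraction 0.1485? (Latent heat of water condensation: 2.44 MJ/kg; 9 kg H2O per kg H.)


HHV = LHV + H_frac * 9 * 2.44
= 35.91 + 0.1485 * 9 * 2.44
= 39.1711 MJ/kg

39.1711 MJ/kg


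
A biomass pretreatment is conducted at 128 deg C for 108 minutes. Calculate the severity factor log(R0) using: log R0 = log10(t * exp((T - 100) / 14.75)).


logR0 = log10(t * exp((T - 100) / 14.75))
= log10(108 * exp((128 - 100) / 14.75))
= 2.8578

2.8578


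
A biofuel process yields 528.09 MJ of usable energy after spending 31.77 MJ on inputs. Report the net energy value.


NEV = E_out - E_in
= 528.09 - 31.77
= 496.3200 MJ

496.3200 MJ


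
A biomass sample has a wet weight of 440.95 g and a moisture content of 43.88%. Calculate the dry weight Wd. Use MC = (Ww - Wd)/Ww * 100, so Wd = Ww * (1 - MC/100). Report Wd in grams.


Wd = Ww * (1 - MC/100)
= 440.95 * (1 - 43.88/100)
= 247.4611 g

247.4611 g


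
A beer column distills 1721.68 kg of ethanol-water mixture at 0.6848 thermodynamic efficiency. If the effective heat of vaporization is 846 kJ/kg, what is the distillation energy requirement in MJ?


E = m * 846 / (eta * 1000)
= 1721.68 * 846 / (0.6848 * 1000)
= 2126.9586 MJ

2126.9586 MJ


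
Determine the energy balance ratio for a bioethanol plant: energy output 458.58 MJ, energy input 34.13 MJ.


EROI = E_out / E_in
= 458.58 / 34.13
= 13.4363

13.4363


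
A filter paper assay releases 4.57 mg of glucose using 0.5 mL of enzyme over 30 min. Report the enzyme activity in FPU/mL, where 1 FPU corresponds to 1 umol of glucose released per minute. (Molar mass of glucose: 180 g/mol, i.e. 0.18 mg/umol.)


Activity = glucose_mg / (0.18 mg/umol * V_mL * t_min)
= 4.57 / (0.18 * 0.5 * 30)
= 1.6926 FPU/mL

1.6926 FPU/mL


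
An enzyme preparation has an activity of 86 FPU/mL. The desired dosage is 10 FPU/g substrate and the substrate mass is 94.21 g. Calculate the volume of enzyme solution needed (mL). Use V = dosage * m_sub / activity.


V = dosage * m_sub / activity
V = 10 * 94.21 / 86
V = 10.9547 mL

10.9547 mL


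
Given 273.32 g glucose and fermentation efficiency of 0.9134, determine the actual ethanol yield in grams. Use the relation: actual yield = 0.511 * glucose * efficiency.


Actual ethanol: m = 0.511 * 273.32 * 0.9134
m = 127.5714 g

127.5714 g


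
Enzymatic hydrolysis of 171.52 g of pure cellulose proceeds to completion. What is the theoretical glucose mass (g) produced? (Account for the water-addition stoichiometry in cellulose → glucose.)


glucose = cellulose * 180/162
= 171.52 * 180/162
= 190.5778 g

190.5778 g


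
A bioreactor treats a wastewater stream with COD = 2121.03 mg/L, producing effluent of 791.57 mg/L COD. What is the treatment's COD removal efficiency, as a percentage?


eta = (COD_in - COD_out) / COD_in * 100
= (2121.03 - 791.57) / 2121.03 * 100
= 62.6799%

62.6799%


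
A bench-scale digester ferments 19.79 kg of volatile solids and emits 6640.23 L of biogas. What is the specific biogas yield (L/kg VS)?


Y = V / VS
= 6640.23 / 19.79
= 335.5346 L/kg VS

335.5346 L/kg VS


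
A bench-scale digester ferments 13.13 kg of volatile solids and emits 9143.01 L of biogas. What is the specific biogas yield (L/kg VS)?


Y = V / VS
= 9143.01 / 13.13
= 696.3450 L/kg VS

696.3450 L/kg VS


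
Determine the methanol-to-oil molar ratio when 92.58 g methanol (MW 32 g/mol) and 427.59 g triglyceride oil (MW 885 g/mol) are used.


Molar ratio = n_MeOH / n_oil = (MeOH/32) / (oil/885) = (MeOH * 885) / (32 * oil)
= (92.58 * 885) / (32 * 427.59)
= 5.9880

5.9880


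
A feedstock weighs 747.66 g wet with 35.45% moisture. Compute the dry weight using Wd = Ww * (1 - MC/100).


Wd = Ww * (1 - MC/100)
= 747.66 * (1 - 35.45/100)
= 482.6145 g

482.6145 g


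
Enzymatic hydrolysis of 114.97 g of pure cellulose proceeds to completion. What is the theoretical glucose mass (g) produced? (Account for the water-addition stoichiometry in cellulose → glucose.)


glucose = cellulose * 180/162
= 114.97 * 180/162
= 127.7444 g

127.7444 g


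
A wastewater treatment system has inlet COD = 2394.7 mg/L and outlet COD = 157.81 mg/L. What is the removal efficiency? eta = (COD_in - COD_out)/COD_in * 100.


eta = (COD_in - COD_out) / COD_in * 100
= (2394.7 - 157.81) / 2394.7 * 100
= 93.4100%

93.4100%


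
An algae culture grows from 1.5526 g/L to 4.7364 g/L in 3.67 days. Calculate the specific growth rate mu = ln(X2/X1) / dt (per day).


mu = ln(X2/X1) / dt
= ln(4.7364/1.5526) / 3.67
= 0.3039 per day

0.3039 per day


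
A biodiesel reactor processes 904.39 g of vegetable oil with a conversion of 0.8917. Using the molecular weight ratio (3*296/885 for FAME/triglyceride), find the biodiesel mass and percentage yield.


m_FAME = oil * conv * (3 * 296 / 885) = oil * conv * (888/885)
= 904.39 * 0.8917 * 888 / 885
= 809.1783 g
Y = m_FAME / oil * 100 = conv * (888/885) * 100
= 0.8917 * 888 / 885 * 100
= 89.47%

809.1783 g FAME; Y = 89.47%


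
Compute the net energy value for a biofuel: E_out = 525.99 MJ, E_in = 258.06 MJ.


NEV = E_out - E_in
= 525.99 - 258.06
= 267.9300 MJ

267.9300 MJ


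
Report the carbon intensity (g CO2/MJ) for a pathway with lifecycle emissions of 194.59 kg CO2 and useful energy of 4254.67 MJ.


CI = CO2 * 1000 / E
= 194.59 * 1000 / 4254.67
= 45.7356 g CO2/MJ

45.7356 g CO2/MJ


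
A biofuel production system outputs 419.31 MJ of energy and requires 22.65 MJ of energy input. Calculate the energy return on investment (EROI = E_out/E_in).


EROI = E_out / E_in
= 419.31 / 22.65
= 18.5126

18.5126


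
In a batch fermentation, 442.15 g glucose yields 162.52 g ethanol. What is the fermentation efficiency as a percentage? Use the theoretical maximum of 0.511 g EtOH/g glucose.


Fermentation efficiency = (actual / (0.511 * glucose)) * 100
= (162.52 / (0.511 * 442.15)) * 100
= 71.9310%

71.9310%


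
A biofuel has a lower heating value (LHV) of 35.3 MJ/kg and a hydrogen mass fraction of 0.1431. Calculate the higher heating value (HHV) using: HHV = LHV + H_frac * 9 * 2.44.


HHV = LHV + H_frac * 9 * 2.44
= 35.3 + 0.1431 * 9 * 2.44
= 38.4425 MJ/kg

38.4425 MJ/kg


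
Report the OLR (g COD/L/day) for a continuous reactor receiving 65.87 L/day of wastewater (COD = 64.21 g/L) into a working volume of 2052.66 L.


OLR = Q * S / V
= 65.87 * 64.21 / 2052.66
= 2.0605 g/L/day

2.0605 g/L/day


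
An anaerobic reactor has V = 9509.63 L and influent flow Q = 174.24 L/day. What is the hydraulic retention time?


HRT = V / Q
= 9509.63 / 174.24
= 54.5778 days

54.5778 days


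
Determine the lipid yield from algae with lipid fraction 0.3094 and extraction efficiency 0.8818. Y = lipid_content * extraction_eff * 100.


Y = lipid_content * extraction_eff * 100
= 0.3094 * 0.8818 * 100
= 27.2829%

27.2829%


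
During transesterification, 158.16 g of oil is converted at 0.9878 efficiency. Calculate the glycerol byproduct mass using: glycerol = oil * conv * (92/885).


glycerol = oil * conv * (92/885)
= 158.16 * 0.9878 * 92 / 885
= 16.2409 g

16.2409 g


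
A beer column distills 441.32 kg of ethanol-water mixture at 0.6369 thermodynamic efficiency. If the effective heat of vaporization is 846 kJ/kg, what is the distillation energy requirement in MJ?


E = m * 846 / (eta * 1000)
= 441.32 * 846 / (0.6369 * 1000)
= 586.2093 MJ

586.2093 MJ


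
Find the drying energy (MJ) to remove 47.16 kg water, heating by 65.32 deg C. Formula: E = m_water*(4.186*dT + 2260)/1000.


E = m_water * (4.186 * dT + 2260) / 1000
= 47.16 * (4.186 * 65.32 + 2260) / 1000
= 119.4765 MJ

119.4765 MJ


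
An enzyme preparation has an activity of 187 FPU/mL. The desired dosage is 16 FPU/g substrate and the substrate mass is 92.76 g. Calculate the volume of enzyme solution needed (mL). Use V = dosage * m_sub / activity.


V = dosage * m_sub / activity
V = 16 * 92.76 / 187
V = 7.9367 mL

7.9367 mL


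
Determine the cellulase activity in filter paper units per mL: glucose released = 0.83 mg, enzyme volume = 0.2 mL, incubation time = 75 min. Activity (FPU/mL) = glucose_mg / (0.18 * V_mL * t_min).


Activity = glucose_mg / (0.18 mg/umol * V_mL * t_min)
= 0.83 / (0.18 * 0.2 * 75)
= 0.3074 FPU/mL

0.3074 FPU/mL


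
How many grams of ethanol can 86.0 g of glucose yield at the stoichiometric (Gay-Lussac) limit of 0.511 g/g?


Theoretical ethanol yield: m_EtOH = 0.511 * m_glucose
m_EtOH = 0.511 * 86.0 = 43.9460 g

43.9460 g


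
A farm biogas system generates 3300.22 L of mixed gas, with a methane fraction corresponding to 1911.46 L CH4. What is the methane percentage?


CH4% = V_CH4 / V_total * 100
= 1911.46 / 3300.22 * 100
= 57.9192%

57.9192%


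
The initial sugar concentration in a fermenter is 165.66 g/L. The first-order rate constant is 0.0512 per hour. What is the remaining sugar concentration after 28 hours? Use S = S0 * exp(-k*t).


S = S0 * exp(-k * t)
S = 165.66 * exp(-0.0512 * 28)
S = 39.5015 g/L

39.5015 g/L


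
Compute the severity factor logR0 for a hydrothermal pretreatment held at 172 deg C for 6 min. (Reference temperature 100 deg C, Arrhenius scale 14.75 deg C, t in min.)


logR0 = log10(t * exp((T - 100) / 14.75))
= log10(6 * exp((172 - 100) / 14.75))
= 2.8981

2.8981


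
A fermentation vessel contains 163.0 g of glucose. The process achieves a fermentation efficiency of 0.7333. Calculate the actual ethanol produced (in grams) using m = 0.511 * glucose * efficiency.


Actual ethanol: m = 0.511 * 163.0 * 0.7333
m = 61.0788 g

61.0788 g


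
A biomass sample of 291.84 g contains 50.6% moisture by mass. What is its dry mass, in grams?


Wd = Ww * (1 - MC/100)
= 291.84 * (1 - 50.6/100)
= 144.1690 g

144.1690 g


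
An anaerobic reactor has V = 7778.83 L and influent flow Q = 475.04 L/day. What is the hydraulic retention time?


HRT = V / Q
= 7778.83 / 475.04
= 16.3751 days

16.3751 days


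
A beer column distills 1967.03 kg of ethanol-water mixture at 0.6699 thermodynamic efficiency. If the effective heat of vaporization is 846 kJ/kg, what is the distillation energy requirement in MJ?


E = m * 846 / (eta * 1000)
= 1967.03 * 846 / (0.6699 * 1000)
= 2484.1131 MJ

2484.1131 MJ


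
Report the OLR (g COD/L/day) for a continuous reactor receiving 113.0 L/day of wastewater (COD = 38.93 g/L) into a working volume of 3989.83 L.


OLR = Q * S / V
= 113.0 * 38.93 / 3989.83
= 1.1026 g/L/day

1.1026 g/L/day


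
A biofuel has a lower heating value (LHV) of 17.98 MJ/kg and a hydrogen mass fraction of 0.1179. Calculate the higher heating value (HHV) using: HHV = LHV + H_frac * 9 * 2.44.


HHV = LHV + H_frac * 9 * 2.44
= 17.98 + 0.1179 * 9 * 2.44
= 20.5691 MJ/kg

20.5691 MJ/kg


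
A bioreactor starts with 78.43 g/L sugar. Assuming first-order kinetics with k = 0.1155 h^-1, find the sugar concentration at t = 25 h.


S = S0 * exp(-k * t)
S = 78.43 * exp(-0.1155 * 25)
S = 4.3698 g/L

4.3698 g/L


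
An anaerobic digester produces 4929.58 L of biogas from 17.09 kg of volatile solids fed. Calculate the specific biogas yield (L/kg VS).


Y = V / VS
= 4929.58 / 17.09
= 288.4482 L/kg VS

288.4482 L/kg VS


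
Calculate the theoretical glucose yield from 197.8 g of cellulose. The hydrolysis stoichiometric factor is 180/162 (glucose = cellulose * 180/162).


glucose = cellulose * 180/162
= 197.8 * 180/162
= 219.7778 g

219.7778 g


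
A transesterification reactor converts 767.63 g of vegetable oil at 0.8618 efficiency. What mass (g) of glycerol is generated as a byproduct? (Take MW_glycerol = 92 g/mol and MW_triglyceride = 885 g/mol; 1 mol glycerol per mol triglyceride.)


glycerol = oil * conv * (92/885)
= 767.63 * 0.8618 * 92 / 885
= 68.7706 g

68.7706 g


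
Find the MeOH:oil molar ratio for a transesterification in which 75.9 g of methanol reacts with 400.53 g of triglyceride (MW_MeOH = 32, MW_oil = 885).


Molar ratio = n_MeOH / n_oil = (MeOH/32) / (oil/885) = (MeOH * 885) / (32 * oil)
= (75.9 * 885) / (32 * 400.53)
= 5.2408

5.2408


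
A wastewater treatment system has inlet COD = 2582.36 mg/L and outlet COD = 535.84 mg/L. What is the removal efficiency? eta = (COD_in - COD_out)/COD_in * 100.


eta = (COD_in - COD_out) / COD_in * 100
= (2582.36 - 535.84) / 2582.36 * 100
= 79.2500%

79.2500%


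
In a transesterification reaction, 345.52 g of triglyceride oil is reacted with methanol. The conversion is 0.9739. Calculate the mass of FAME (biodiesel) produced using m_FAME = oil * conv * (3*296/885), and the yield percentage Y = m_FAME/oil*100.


m_FAME = oil * conv * (3 * 296 / 885) = oil * conv * (888/885)
= 345.52 * 0.9739 * 888 / 885
= 337.6426 g
Y = m_FAME / oil * 100 = conv * (888/885) * 100
= 0.9739 * 888 / 885 * 100
= 97.72%

337.6426 g FAME; Y = 97.72%


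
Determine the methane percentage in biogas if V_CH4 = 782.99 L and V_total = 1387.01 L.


CH4% = V_CH4 / V_total * 100
= 782.99 / 1387.01 * 100
= 56.4516%

56.4516%


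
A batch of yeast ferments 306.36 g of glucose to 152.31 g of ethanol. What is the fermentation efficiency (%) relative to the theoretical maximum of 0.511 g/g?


Fermentation efficiency = (actual / (0.511 * glucose)) * 100
= (152.31 / (0.511 * 306.36)) * 100
= 97.2916%

97.2916%


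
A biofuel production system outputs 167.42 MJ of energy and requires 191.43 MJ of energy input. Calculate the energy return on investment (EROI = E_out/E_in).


EROI = E_out / E_in
= 167.42 / 191.43
= 0.8746

0.8746


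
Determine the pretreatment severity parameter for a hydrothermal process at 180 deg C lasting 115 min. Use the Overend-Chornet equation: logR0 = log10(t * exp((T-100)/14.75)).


logR0 = log10(t * exp((T - 100) / 14.75))
= log10(115 * exp((180 - 100) / 14.75))
= 4.4162

4.4162


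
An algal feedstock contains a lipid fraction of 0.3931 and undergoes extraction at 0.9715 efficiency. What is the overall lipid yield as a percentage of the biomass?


Y = lipid_content * extraction_eff * 100
= 0.3931 * 0.9715 * 100
= 38.1897%

38.1897%


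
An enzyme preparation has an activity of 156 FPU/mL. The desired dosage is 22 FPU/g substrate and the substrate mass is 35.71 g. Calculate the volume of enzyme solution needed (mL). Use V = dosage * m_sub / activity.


V = dosage * m_sub / activity
V = 22 * 35.71 / 156
V = 5.0360 mL

5.0360 mL


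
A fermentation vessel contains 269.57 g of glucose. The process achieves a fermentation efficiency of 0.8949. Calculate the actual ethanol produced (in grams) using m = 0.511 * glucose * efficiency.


Actual ethanol: m = 0.511 * 269.57 * 0.8949
m = 123.2727 g

123.2727 g


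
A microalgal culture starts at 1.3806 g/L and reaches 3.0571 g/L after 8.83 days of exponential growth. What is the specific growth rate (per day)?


mu = ln(X2/X1) / dt
= ln(3.0571/1.3806) / 8.83
= 0.0900 per day

0.0900 per day


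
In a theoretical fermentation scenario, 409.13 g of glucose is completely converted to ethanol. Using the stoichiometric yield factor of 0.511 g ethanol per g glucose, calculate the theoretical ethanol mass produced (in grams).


Theoretical ethanol yield: m_EtOH = 0.511 * m_glucose
m_EtOH = 0.511 * 409.13 = 209.0654 g

209.0654 g


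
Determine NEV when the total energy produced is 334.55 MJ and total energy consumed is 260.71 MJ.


NEV = E_out - E_in
= 334.55 - 260.71
= 73.8400 MJ

73.8400 MJ


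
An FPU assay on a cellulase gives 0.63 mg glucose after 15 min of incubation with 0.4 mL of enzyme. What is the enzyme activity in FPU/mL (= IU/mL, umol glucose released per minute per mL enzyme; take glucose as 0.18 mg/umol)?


Activity = glucose_mg / (0.18 mg/umol * V_mL * t_min)
= 0.63 / (0.18 * 0.4 * 15)
= 0.5833 FPU/mL

0.5833 FPU/mL


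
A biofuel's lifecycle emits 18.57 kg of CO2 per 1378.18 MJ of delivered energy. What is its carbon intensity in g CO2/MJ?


CI = CO2 * 1000 / E
= 18.57 * 1000 / 1378.18
= 13.4743 g CO2/MJ

13.4743 g CO2/MJ


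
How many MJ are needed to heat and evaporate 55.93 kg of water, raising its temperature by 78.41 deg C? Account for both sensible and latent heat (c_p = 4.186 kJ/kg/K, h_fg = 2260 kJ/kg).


E = m_water * (4.186 * dT + 2260) / 1000
= 55.93 * (4.186 * 78.41 + 2260) / 1000
= 144.7594 MJ

144.7594 MJ


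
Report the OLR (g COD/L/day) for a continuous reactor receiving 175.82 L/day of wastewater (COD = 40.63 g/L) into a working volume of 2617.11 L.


OLR = Q * S / V
= 175.82 * 40.63 / 2617.11
= 2.7296 g/L/day

2.7296 g/L/day


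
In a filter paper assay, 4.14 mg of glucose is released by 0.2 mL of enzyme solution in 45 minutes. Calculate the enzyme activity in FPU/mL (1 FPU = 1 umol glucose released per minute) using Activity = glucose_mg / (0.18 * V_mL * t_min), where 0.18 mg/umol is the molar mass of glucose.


Activity = glucose_mg / (0.18 mg/umol * V_mL * t_min)
= 4.14 / (0.18 * 0.2 * 45)
= 2.5556 FPU/mL

2.5556 FPU/mL


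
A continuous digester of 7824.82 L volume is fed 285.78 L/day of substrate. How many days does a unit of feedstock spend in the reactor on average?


HRT = V / Q
= 7824.82 / 285.78
= 27.3806 days

27.3806 days


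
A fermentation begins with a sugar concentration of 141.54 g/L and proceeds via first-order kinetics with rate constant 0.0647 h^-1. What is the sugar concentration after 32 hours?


S = S0 * exp(-k * t)
S = 141.54 * exp(-0.0647 * 32)
S = 17.8532 g/L

17.8532 g/L


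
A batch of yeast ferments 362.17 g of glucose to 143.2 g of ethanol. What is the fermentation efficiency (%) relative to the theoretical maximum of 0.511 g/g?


Fermentation efficiency = (actual / (0.511 * glucose)) * 100
= (143.2 / (0.511 * 362.17)) * 100
= 77.3766%

77.3766%


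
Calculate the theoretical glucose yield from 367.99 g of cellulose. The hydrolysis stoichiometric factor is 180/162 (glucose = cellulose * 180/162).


glucose = cellulose * 180/162
= 367.99 * 180/162
= 408.8778 g

408.8778 g


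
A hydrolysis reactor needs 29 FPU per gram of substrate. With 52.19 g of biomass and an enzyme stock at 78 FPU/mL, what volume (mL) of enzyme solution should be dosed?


V = dosage * m_sub / activity
V = 29 * 52.19 / 78
V = 19.4040 mL

19.4040 mL


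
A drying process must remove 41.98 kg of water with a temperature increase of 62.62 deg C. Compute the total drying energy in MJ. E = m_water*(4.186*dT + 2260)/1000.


E = m_water * (4.186 * dT + 2260) / 1000
= 41.98 * (4.186 * 62.62 + 2260) / 1000
= 105.8789 MJ

105.8789 MJ


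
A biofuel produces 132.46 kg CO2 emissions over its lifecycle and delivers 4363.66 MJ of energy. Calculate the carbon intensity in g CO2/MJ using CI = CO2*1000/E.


CI = CO2 * 1000 / E
= 132.46 * 1000 / 4363.66
= 30.3553 g CO2/MJ

30.3553 g CO2/MJ


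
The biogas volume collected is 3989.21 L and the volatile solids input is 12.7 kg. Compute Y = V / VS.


Y = V / VS
= 3989.21 / 12.7
= 314.1110 L/kg VS

314.1110 L/kg VS


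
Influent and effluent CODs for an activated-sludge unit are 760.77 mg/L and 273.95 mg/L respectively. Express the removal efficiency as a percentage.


eta = (COD_in - COD_out) / COD_in * 100
= (760.77 - 273.95) / 760.77 * 100
= 63.9904%

63.9904%


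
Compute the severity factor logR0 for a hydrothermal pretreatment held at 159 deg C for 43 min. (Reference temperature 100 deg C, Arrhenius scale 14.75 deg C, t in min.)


logR0 = log10(t * exp((T - 100) / 14.75))
= log10(43 * exp((159 - 100) / 14.75))
= 3.3706

3.3706


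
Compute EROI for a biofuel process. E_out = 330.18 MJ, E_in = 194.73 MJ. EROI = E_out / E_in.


EROI = E_out / E_in
= 330.18 / 194.73
= 1.6956

1.6956


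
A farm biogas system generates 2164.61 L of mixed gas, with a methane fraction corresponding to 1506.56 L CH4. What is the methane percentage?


CH4% = V_CH4 / V_total * 100
= 1506.56 / 2164.61 * 100
= 69.5996%

69.5996%


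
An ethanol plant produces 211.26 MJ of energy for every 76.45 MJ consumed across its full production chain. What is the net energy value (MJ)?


NEV = E_out - E_in
= 211.26 - 76.45
= 134.8100 MJ

134.8100 MJ


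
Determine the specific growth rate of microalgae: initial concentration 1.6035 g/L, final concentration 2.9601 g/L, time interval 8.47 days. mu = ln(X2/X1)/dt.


mu = ln(X2/X1) / dt
= ln(2.9601/1.6035) / 8.47
= 0.0724 per day

0.0724 per day


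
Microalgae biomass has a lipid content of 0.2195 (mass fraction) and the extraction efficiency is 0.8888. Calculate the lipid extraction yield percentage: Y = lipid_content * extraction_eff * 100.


Y = lipid_content * extraction_eff * 100
= 0.2195 * 0.8888 * 100
= 19.5092%

19.5092%


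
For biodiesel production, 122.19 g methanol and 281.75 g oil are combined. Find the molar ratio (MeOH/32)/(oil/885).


Molar ratio = n_MeOH / n_oil = (MeOH/32) / (oil/885) = (MeOH * 885) / (32 * oil)
= (122.19 * 885) / (32 * 281.75)
= 11.9940

11.9940


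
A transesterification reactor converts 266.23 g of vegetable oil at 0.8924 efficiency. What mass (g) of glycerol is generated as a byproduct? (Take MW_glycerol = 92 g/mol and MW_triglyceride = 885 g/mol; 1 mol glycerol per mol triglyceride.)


glycerol = oil * conv * (92/885)
= 266.23 * 0.8924 * 92 / 885
= 24.6980 g

24.6980 g


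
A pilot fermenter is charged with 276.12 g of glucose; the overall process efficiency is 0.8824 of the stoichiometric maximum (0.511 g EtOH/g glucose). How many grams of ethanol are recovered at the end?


Actual ethanol: m = 0.511 * 276.12 * 0.8824
m = 124.5043 g

124.5043 g


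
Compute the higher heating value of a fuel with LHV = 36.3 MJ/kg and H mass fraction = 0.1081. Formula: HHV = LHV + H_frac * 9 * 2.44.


HHV = LHV + H_frac * 9 * 2.44
= 36.3 + 0.1081 * 9 * 2.44
= 38.6739 MJ/kg

38.6739 MJ/kg


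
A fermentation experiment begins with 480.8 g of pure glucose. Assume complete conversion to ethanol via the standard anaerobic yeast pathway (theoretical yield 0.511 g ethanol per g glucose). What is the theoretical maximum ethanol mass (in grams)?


Theoretical ethanol yield: m_EtOH = 0.511 * m_glucose
m_EtOH = 0.511 * 480.8 = 245.6888 g

245.6888 g


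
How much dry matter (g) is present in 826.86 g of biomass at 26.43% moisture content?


Wd = Ww * (1 - MC/100)
= 826.86 * (1 - 26.43/100)
= 608.3209 g

608.3209 g


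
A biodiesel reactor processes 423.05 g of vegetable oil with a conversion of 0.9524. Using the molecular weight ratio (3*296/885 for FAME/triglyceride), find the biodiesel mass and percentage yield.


m_FAME = oil * conv * (3 * 296 / 885) = oil * conv * (888/885)
= 423.05 * 0.9524 * 888 / 885
= 404.2786 g
Y = m_FAME / oil * 100 = conv * (888/885) * 100
= 0.9524 * 888 / 885 * 100
= 95.56%

404.2786 g FAME; Y = 95.56%


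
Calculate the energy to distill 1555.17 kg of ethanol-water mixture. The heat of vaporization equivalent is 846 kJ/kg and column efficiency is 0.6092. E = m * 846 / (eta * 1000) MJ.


E = m * 846 / (eta * 1000)
= 1555.17 * 846 / (0.6092 * 1000)
= 2159.6747 MJ

2159.6747 MJ


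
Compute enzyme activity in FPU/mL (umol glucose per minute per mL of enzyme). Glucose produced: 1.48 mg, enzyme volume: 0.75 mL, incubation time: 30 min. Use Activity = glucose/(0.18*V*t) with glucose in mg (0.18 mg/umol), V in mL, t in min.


Activity = glucose_mg / (0.18 mg/umol * V_mL * t_min)
= 1.48 / (0.18 * 0.75 * 30)
= 0.3654 FPU/mL

0.3654 FPU/mL


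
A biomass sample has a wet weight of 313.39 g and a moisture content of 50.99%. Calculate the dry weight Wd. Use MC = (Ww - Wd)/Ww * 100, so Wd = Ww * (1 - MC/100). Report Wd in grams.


Wd = Ww * (1 - MC/100)
= 313.39 * (1 - 50.99/100)
= 153.5924 g

153.5924 g


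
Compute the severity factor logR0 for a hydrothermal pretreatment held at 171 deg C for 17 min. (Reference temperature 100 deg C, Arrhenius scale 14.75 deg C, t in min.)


logR0 = log10(t * exp((T - 100) / 14.75))
= log10(17 * exp((171 - 100) / 14.75))
= 3.3210

3.3210


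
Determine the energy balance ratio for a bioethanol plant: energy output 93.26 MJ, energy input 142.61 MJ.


EROI = E_out / E_in
= 93.26 / 142.61
= 0.6540

0.6540


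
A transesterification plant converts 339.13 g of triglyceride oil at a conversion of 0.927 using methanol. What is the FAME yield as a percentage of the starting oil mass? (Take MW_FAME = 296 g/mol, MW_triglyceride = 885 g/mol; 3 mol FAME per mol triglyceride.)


m_FAME = oil * conv * (3 * 296 / 885) = oil * conv * (888/885)
= 339.13 * 0.927 * 888 / 885
= 315.4392 g
Y = m_FAME / oil * 100 = conv * (888/885) * 100
= 0.927 * 888 / 885 * 100
= 93.01%

93.01%


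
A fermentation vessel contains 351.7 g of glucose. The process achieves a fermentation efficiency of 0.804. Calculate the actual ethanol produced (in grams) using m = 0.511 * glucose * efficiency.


Actual ethanol: m = 0.511 * 351.7 * 0.804
m = 144.4938 g

144.4938 g


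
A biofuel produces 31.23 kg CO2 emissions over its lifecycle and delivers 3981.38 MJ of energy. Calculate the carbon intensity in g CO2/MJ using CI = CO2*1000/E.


CI = CO2 * 1000 / E
= 31.23 * 1000 / 3981.38
= 7.8440 g CO2/MJ

7.8440 g CO2/MJ


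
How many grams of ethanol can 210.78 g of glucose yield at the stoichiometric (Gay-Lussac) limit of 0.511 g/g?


Theoretical ethanol yield: m_EtOH = 0.511 * m_glucose
m_EtOH = 0.511 * 210.78 = 107.7086 g

107.7086 g


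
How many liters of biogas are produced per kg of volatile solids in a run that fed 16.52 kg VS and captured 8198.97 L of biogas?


Y = V / VS
= 8198.97 / 16.52
= 496.3057 L/kg VS

496.3057 L/kg VS


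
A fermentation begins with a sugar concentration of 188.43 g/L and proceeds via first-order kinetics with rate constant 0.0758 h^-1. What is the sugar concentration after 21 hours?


S = S0 * exp(-k * t)
S = 188.43 * exp(-0.0758 * 21)
S = 38.3566 g/L

38.3566 g/L


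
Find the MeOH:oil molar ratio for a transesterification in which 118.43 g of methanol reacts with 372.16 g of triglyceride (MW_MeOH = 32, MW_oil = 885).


Molar ratio = n_MeOH / n_oil = (MeOH/32) / (oil/885) = (MeOH * 885) / (32 * oil)
= (118.43 * 885) / (32 * 372.16)
= 8.8009

8.8009


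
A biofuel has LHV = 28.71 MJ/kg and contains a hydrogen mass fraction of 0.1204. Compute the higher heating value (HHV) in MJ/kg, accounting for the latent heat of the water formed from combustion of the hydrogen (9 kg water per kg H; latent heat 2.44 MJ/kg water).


HHV = LHV + H_frac * 9 * 2.44
= 28.71 + 0.1204 * 9 * 2.44
= 31.3540 MJ/kg

31.3540 MJ/kg


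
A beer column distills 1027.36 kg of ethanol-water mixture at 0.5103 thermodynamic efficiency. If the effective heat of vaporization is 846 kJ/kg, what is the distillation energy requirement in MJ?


E = m * 846 / (eta * 1000)
= 1027.36 * 846 / (0.5103 * 1000)
= 1703.2071 MJ

1703.2071 MJ


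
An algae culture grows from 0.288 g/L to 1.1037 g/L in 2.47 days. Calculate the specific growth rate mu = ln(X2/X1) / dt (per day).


mu = ln(X2/X1) / dt
= ln(1.1037/0.288) / 2.47
= 0.5439 per day

0.5439 per day


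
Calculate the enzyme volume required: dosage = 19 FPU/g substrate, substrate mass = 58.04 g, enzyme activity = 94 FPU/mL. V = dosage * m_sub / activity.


V = dosage * m_sub / activity
V = 19 * 58.04 / 94
V = 11.7315 mL

11.7315 mL


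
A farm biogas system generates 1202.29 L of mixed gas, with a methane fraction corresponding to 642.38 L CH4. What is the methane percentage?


CH4% = V_CH4 / V_total * 100
= 642.38 / 1202.29 * 100
= 53.4297%

53.4297%


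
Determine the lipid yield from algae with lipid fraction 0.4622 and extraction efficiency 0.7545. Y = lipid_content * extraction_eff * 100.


Y = lipid_content * extraction_eff * 100
= 0.4622 * 0.7545 * 100
= 34.8730%

34.8730%


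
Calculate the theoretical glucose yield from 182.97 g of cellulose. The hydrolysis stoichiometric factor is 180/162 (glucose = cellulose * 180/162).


glucose = cellulose * 180/162
= 182.97 * 180/162
= 203.3000 g

203.3000 g


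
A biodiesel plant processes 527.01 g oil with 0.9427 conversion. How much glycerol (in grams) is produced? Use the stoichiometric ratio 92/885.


glycerol = oil * conv * (92/885)
= 527.01 * 0.9427 * 92 / 885
= 51.6460 g

51.6460 g


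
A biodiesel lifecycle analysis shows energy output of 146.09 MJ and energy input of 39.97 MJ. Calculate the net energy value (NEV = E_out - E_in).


NEV = E_out - E_in
= 146.09 - 39.97
= 106.1200 MJ

106.1200 MJ


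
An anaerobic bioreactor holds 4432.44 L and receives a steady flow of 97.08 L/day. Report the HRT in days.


HRT = V / Q
= 4432.44 / 97.08
= 45.6576 days

45.6576 days


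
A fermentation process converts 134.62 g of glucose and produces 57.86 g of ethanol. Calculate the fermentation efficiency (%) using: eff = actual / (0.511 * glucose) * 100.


Fermentation efficiency = (actual / (0.511 * glucose)) * 100
= (57.86 / (0.511 * 134.62)) * 100
= 84.1101%

84.1101%


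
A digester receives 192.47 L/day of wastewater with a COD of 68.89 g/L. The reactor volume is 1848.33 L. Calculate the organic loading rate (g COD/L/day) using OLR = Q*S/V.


OLR = Q * S / V
= 192.47 * 68.89 / 1848.33
= 7.1736 g/L/day

7.1736 g/L/day


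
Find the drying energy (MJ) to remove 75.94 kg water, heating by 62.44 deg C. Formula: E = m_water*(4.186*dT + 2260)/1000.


E = m_water * (4.186 * dT + 2260) / 1000
= 75.94 * (4.186 * 62.44 + 2260) / 1000
= 191.4731 MJ

191.4731 MJ


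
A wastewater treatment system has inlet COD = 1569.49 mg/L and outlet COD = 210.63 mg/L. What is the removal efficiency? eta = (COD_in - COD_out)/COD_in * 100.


eta = (COD_in - COD_out) / COD_in * 100
= (1569.49 - 210.63) / 1569.49 * 100
= 86.5797%

86.5797%


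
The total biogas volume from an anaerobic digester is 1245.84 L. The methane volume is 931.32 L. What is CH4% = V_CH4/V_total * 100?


CH4% = V_CH4 / V_total * 100
= 931.32 / 1245.84 * 100
= 74.7544%

74.7544%


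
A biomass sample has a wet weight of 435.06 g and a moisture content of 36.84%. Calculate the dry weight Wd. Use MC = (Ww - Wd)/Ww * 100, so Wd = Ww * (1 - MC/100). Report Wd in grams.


Wd = Ww * (1 - MC/100)
= 435.06 * (1 - 36.84/100)
= 274.7839 g

274.7839 g


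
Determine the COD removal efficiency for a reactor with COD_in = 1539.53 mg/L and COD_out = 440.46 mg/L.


eta = (COD_in - COD_out) / COD_in * 100
= (1539.53 - 440.46) / 1539.53 * 100
= 71.3900%

71.3900%


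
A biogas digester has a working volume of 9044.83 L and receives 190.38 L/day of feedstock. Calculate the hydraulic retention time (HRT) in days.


HRT = V / Q
= 9044.83 / 190.38
= 47.5093 days

47.5093 days


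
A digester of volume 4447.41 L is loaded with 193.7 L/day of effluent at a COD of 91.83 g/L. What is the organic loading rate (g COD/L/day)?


OLR = Q * S / V
= 193.7 * 91.83 / 4447.41
= 3.9995 g/L/day

3.9995 g/L/day


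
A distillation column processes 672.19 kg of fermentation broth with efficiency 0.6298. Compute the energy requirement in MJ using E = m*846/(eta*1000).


E = m * 846 / (eta * 1000)
= 672.19 * 846 / (0.6298 * 1000)
= 902.9418 MJ

902.9418 MJ


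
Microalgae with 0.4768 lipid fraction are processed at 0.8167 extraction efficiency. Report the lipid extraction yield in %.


Y = lipid_content * extraction_eff * 100
= 0.4768 * 0.8167 * 100
= 38.9403%

38.9403%


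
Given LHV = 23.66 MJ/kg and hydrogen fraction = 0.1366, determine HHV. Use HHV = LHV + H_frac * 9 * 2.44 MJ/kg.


HHV = LHV + H_frac * 9 * 2.44
= 23.66 + 0.1366 * 9 * 2.44
= 26.6597 MJ/kg

26.6597 MJ/kg


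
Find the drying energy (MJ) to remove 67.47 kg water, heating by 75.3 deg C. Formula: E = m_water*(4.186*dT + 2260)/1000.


E = m_water * (4.186 * dT + 2260) / 1000
= 67.47 * (4.186 * 75.3 + 2260) / 1000
= 173.7491 MJ

173.7491 MJ


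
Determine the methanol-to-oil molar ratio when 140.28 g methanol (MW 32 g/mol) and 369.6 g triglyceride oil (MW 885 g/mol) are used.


Molar ratio = n_MeOH / n_oil = (MeOH/32) / (oil/885) = (MeOH * 885) / (32 * oil)
= (140.28 * 885) / (32 * 369.6)
= 10.4968

10.4968


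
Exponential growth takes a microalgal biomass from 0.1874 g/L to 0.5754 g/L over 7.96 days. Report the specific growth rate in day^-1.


mu = ln(X2/X1) / dt
= ln(0.5754/0.1874) / 7.96
= 0.1409 per day

0.1409 per day


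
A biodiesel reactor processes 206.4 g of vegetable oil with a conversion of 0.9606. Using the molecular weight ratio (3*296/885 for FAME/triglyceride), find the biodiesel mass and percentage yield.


m_FAME = oil * conv * (3 * 296 / 885) = oil * conv * (888/885)
= 206.4 * 0.9606 * 888 / 885
= 198.9399 g
Y = m_FAME / oil * 100 = conv * (888/885) * 100
= 0.9606 * 888 / 885 * 100
= 96.39%

198.9399 g FAME; Y = 96.39%


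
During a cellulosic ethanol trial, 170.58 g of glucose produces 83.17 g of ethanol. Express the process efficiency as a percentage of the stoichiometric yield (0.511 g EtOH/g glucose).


Fermentation efficiency = (actual / (0.511 * glucose)) * 100
= (83.17 / (0.511 * 170.58)) * 100
= 95.4152%

95.4152%


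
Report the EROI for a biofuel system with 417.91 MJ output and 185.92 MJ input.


EROI = E_out / E_in
= 417.91 / 185.92
= 2.2478

2.2478


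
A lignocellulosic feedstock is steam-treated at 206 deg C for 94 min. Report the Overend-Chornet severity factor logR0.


logR0 = log10(t * exp((T - 100) / 14.75))
= log10(94 * exp((206 - 100) / 14.75))
= 5.0942

5.0942


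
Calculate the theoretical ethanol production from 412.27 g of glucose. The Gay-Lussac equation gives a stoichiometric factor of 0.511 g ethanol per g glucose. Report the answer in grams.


Theoretical ethanol yield: m_EtOH = 0.511 * m_glucose
m_EtOH = 0.511 * 412.27 = 210.6700 g

210.6700 g


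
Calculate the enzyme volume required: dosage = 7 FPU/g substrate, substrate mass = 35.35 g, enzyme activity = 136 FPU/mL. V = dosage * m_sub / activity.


V = dosage * m_sub / activity
V = 7 * 35.35 / 136
V = 1.8195 mL

1.8195 mL


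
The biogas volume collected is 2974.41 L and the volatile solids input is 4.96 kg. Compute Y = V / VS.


Y = V / VS
= 2974.41 / 4.96
= 599.6794 L/kg VS

599.6794 L/kg VS


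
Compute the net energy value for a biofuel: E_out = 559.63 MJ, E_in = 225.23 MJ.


NEV = E_out - E_in
= 559.63 - 225.23
= 334.4000 MJ

334.4000 MJ


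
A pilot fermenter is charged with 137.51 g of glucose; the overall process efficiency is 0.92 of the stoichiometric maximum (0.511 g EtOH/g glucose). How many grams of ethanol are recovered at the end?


Actual ethanol: m = 0.511 * 137.51 * 0.92
m = 64.6462 g

64.6462 g


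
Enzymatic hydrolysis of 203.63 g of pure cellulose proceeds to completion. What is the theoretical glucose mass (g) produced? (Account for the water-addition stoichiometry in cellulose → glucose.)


glucose = cellulose * 180/162
= 203.63 * 180/162
= 226.2556 g

226.2556 g


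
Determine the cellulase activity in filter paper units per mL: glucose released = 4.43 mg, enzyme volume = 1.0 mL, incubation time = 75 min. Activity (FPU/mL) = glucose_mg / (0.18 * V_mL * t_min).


Activity = glucose_mg / (0.18 mg/umol * V_mL * t_min)
= 4.43 / (0.18 * 1.0 * 75)
= 0.3281 FPU/mL

0.3281 FPU/mL


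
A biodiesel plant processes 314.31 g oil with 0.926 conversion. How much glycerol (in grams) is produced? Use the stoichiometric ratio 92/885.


glycerol = oil * conv * (92/885)
= 314.31 * 0.926 * 92 / 885
= 30.2562 g

30.2562 g


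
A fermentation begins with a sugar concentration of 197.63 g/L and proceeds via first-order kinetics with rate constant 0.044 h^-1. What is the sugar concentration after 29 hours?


S = S0 * exp(-k * t)
S = 197.63 * exp(-0.044 * 29)
S = 55.1687 g/L

55.1687 g/L


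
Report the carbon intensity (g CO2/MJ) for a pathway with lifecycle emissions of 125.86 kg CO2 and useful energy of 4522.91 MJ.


CI = CO2 * 1000 / E
= 125.86 * 1000 / 4522.91
= 27.8272 g CO2/MJ

27.8272 g CO2/MJ


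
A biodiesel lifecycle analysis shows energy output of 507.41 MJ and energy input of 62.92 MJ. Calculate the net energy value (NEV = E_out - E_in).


NEV = E_out - E_in
= 507.41 - 62.92
= 444.4900 MJ

444.4900 MJ
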